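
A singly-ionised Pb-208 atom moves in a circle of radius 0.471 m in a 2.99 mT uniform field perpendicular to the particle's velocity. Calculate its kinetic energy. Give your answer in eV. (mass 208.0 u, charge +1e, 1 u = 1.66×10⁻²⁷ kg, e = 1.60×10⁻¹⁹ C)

v = qBr/m = (1×1.60×10^-19)(2.99×10^-3)(0.471) / (3.45×10^-25) = 653 m/s.
K = ½mv² = 0.5·(3.45×10^-25)·(653)² = 7.35×10^-20 J = 0.460 eV.

K ≈ 0.460 eV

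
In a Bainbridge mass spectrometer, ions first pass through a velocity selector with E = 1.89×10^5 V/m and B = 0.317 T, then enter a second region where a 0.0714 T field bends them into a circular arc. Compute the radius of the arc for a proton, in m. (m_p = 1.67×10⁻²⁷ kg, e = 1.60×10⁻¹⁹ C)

The selector passes v = E/B = 1.89×10^5/0.317 = 5.96×10^5 m/s.
In the deflection region, r = mv/(qB₂) = (1.67×10^-27)(5.96×10^5) / [(1×1.60×10^-19)(0.0714)] = 0.0872 m.

r ≈ 0.0872 m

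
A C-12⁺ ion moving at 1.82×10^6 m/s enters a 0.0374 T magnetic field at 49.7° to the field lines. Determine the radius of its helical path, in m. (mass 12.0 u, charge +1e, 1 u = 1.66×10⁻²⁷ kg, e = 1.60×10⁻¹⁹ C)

r ≈ 4.62 m

Only the perpendicular component v⊥ = v sin49.7° = 1.39×10^6 m/s is bent by the field.
r = m v⊥ /(qB) = (1.99×10^-26)(1.39×10^6) / [(1×1.60×10^-19)(0.0374)] = 4.62 m.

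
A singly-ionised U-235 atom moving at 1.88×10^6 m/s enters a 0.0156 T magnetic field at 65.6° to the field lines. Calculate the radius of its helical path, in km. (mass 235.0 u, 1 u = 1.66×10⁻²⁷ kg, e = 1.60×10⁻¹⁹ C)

Only the perpendicular component v⊥ = v sin65.6° = 1.71×10^6 m/s is bent by the field.
r = m v⊥ /(qB) = (3.90×10^-25)(1.71×10^6) / [(1×1.60×10^-19)(0.0156)] = 268 m.

r ≈ 0.268 km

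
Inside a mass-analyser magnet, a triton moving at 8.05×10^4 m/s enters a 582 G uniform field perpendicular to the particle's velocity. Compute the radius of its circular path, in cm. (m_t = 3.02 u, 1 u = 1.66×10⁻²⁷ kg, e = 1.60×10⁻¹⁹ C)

r ≈ 4.33 cm

The magnetic force provides the centripetal force: qvB = mv²/r, so r = mv/(qB).
r = (5.01×10^-27 kg)(8.05×10^4 m/s) / [(1×1.60×10^-19 C)(0.0582 T)] = 0.0433 m.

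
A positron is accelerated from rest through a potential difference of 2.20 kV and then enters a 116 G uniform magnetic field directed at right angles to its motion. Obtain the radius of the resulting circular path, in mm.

r ≈ 13.6 mm

The kinetic energy gained is K = qV = (1×1.60×10^-19)(2200) = 3.52×10^-16 J.
v = √(2K/m) = 2.78×10^7 m/s.
r = mv/(qB) = (9.11×10^-31)(2.78×10^7) / [(1×1.60×10^-19)(0.0116)] = 0.0136 m.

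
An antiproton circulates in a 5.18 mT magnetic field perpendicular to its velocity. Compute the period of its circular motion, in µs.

T ≈ 12.7 µs

The cyclotron period is independent of speed: T = 2πm/(qB).
T = 2π(1.67×10^-27) / [(1×1.60×10^-19)(5.18×10^-3)] = 1.27×10^-5 s.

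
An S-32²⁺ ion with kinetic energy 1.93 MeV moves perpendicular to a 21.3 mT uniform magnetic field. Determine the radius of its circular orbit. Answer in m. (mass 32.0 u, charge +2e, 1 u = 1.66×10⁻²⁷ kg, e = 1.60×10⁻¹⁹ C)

Convert the energy: K = 1.93 MeV = 3.09×10^-13 J.
v = √(2K/m) = √(2·3.09×10^-13/5.31×10^-26) = 3.41×10^6 m/s.
r = mv/(qB) = (5.31×10^-26)(3.41×10^6) / [(2×1.60×10^-19)(0.0213)] = 26.6 m.

r ≈ 26.6 m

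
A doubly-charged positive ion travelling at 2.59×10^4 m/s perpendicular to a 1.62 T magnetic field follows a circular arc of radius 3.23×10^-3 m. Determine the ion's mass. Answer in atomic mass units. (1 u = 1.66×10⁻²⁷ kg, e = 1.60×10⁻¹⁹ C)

m ≈ 38.9 u

qvB = mv²/r ⇒ m = qBr/v.
m = (2×1.60×10^-19)(1.62)(3.23×10^-3) / (2.59×10^4) = 6.46×10^-26 kg = 38.9 u.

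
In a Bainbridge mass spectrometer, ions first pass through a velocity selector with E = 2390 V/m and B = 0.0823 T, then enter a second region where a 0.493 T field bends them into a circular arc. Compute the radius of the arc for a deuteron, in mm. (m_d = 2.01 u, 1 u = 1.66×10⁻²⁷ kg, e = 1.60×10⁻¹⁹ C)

The selector passes v = E/B = 2390/0.0823 = 2.90×10^4 m/s.
In the deflection region, r = mv/(qB₂) = (3.34×10^-27)(2.90×10^4) / [(1×1.60×10^-19)(0.493)] = 1.23×10^-3 m.

r ≈ 1.23 mm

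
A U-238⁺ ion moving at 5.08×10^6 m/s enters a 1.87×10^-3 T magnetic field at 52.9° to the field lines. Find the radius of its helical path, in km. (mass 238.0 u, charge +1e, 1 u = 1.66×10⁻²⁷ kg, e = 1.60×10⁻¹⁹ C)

Only the perpendicular component v⊥ = v sin52.9° = 4.05×10^6 m/s is bent by the field.
r = m v⊥ /(qB) = (3.95×10^-25)(4.05×10^6) / [(1×1.60×10^-19)(1.87×10^-3)] = 5350 m.

r ≈ 5.35 km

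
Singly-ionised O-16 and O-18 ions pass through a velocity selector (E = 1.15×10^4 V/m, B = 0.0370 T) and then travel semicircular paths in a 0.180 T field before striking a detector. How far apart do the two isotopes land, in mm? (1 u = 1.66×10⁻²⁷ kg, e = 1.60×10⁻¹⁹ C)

Both emerge at v = E/B₁ = 3.11×10^5 m/s.
r = mv/(qB₂), so r₁ = 0.2866 m and r₂ = 0.3225 m, giving Δr = 0.0358 m.
After a semicircle each ion lands a diameter 2r from the entry slit, so the separation is 2Δr = 0.0717 m.

Δd ≈ 71.7 mm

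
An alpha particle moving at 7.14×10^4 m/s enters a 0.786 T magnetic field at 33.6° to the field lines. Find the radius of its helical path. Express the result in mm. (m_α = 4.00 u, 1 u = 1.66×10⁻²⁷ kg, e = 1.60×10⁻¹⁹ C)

r ≈ 1.04 mm

Only the perpendicular component v⊥ = v sin33.6° = 3.95×10^4 m/s is bent by the field.
r = m v⊥ /(qB) = (6.64×10^-27)(3.95×10^4) / [(2×1.60×10^-19)(0.786)] = 1.04×10^-3 m.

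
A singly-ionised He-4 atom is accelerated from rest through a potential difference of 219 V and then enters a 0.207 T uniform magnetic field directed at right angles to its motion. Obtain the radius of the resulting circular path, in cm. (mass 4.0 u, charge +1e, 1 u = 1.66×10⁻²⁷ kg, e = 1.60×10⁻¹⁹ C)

The kinetic energy gained is K = qV = (1×1.60×10^-19)(219) = 3.50×10^-17 J.
v = √(2K/m) = 1.03×10^5 m/s.
r = mv/(qB) = (6.64×10^-27)(1.03×10^5) / [(1×1.60×10^-19)(0.207)] = 0.0206 m.

r ≈ 2.06 cm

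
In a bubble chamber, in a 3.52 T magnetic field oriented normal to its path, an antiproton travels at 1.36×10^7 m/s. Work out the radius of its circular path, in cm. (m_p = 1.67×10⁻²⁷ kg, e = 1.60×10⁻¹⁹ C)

r ≈ 4.03 cm

The magnetic force provides the centripetal force: qvB = mv²/r, so r = mv/(qB).
r = (1.67×10^-27 kg)(1.36×10^7 m/s) / [(1×1.60×10^-19 C)(3.52 T)] = 0.0403 m.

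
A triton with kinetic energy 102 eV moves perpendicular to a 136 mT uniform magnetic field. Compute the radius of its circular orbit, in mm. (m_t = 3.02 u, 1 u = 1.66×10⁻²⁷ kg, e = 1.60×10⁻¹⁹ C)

r ≈ 18.6 mm

Convert the energy: K = 102 eV = 1.63×10^-17 J.
v = √(2K/m) = √(2·1.63×10^-17/5.01×10^-27) = 8.07×10^4 m/s.
r = mv/(qB) = (5.01×10^-27)(8.07×10^4) / [(1×1.60×10^-19)(0.136)] = 0.0186 m.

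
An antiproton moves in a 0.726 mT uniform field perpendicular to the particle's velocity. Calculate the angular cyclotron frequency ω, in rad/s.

ω = qB/m = (1×1.60×10^-19)(7.26×10^-4) / (1.67×10^-27) = 6.96×10^4 rad/s.

ω ≈ 6.96×10^4 rad/s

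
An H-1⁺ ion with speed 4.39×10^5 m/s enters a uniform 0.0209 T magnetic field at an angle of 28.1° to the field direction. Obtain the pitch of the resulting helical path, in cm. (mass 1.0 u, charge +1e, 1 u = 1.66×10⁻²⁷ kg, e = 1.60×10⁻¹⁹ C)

pitch ≈ 121 cm

The velocity component along B is v∥ = v cos28.1° = 3.87×10^5 m/s.
The cyclotron period T = 2πm/(qB) = 3.12×10^-6 s is set by m, q, B alone.
Pitch = v∥·T = (3.87×10^5)(3.12×10^-6) = 1.21 m.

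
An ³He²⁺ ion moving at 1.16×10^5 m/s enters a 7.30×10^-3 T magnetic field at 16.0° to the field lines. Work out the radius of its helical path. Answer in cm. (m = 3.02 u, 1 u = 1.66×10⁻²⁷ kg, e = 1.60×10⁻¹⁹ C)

r ≈ 6.86 cm

Only the perpendicular component v⊥ = v sin16.0° = 3.20×10^4 m/s is bent by the field.
r = m v⊥ /(qB) = (5.01×10^-27)(3.20×10^4) / [(2×1.60×10^-19)(7.30×10^-3)] = 0.0686 m.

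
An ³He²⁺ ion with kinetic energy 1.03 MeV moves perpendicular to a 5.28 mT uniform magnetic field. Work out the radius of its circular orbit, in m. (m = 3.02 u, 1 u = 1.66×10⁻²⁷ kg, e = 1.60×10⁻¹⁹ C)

Convert the energy: K = 1.03 MeV = 1.65×10^-13 J.
v = √(2K/m) = √(2·1.65×10^-13/5.01×10^-27) = 8.11×10^6 m/s.
r = mv/(qB) = (5.01×10^-27)(8.11×10^6) / [(2×1.60×10^-19)(5.28×10^-3)] = 24.1 m.

r ≈ 24.1 m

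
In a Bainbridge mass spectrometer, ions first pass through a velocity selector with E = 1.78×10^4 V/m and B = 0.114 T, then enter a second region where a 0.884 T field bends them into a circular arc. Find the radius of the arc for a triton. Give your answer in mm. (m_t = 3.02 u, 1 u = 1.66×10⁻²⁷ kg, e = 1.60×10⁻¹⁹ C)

The selector passes v = E/B = 1.78×10^4/0.114 = 1.56×10^5 m/s.
In the deflection region, r = mv/(qB₂) = (5.01×10^-27)(1.56×10^5) / [(1×1.60×10^-19)(0.884)] = 5.53×10^-3 m.

r ≈ 5.53 mm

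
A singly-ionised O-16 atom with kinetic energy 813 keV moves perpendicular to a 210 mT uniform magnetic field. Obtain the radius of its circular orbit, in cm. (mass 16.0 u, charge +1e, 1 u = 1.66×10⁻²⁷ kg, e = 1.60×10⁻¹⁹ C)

Convert the energy: K = 813 keV = 1.30×10^-13 J.
v = √(2K/m) = √(2·1.30×10^-13/2.66×10^-26) = 3.13×10^6 m/s.
r = mv/(qB) = (2.66×10^-26)(3.13×10^6) / [(1×1.60×10^-19)(0.210)] = 2.47 m.

r ≈ 247 cm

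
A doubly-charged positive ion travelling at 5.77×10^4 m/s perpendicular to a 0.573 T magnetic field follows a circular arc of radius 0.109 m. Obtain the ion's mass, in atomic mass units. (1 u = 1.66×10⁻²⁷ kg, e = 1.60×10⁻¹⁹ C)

qvB = mv²/r ⇒ m = qBr/v.
m = (2×1.60×10^-19)(0.573)(0.109) / (5.77×10^4) = 3.46×10^-25 kg = 209 u.

m ≈ 209 u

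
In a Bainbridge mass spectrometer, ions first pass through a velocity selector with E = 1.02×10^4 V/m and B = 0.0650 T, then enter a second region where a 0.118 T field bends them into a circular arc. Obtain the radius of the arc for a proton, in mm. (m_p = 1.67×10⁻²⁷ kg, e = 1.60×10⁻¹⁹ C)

r ≈ 13.9 mm

The selector passes v = E/B = 1.02×10^4/0.0650 = 1.57×10^5 m/s.
In the deflection region, r = mv/(qB₂) = (1.67×10^-27)(1.57×10^5) / [(1×1.60×10^-19)(0.118)] = 0.0139 m.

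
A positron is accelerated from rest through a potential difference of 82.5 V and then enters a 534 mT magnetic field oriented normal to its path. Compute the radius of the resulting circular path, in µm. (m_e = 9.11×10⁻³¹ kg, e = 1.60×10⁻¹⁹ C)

r ≈ 57.4 µm

The kinetic energy gained is K = qV = (1×1.60×10^-19)(82.5) = 1.32×10^-17 J.
v = √(2K/m) = 5.38×10^6 m/s.
r = mv/(qB) = (9.11×10^-31)(5.38×10^6) / [(1×1.60×10^-19)(0.534)] = 5.74×10^-5 m.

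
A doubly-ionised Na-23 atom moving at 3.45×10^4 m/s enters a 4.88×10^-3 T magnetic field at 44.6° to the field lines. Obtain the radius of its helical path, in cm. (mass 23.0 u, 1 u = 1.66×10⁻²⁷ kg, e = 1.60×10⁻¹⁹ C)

r ≈ 59.2 cm

Only the perpendicular component v⊥ = v sin44.6° = 2.42×10^4 m/s is bent by the field.
r = m v⊥ /(qB) = (3.82×10^-26)(2.42×10^4) / [(2×1.60×10^-19)(4.88×10^-3)] = 0.592 m.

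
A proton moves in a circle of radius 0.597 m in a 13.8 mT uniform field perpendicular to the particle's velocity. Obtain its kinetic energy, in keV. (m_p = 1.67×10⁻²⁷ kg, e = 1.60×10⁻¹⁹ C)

K ≈ 3.25 keV

v = qBr/m = (1×1.60×10^-19)(0.0138)(0.597) / (1.67×10^-27) = 7.89×10^5 m/s.
K = ½mv² = 0.5·(1.67×10^-27)·(7.89×10^5)² = 5.20×10^-16 J = 3.25 keV.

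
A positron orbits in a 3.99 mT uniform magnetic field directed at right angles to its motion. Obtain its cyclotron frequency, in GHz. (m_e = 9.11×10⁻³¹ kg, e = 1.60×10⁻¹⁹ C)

f ≈ 0.112 GHz

f = qB/(2πm) = (1×1.60×10^-19)(3.99×10^-3) / [2π(9.11×10^-31)] = 1.12×10^8 Hz.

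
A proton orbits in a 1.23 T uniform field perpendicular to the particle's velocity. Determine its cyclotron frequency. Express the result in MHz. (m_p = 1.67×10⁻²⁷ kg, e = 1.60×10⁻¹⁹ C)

f ≈ 18.8 MHz

f = qB/(2πm) = (1×1.60×10^-19)(1.23) / [2π(1.67×10^-27)] = 1.88×10^7 Hz.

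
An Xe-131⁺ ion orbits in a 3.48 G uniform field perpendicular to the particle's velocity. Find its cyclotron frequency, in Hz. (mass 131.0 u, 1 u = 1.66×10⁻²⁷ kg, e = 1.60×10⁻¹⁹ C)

f ≈ 40.8 Hz

f = qB/(2πm) = (1×1.60×10^-19)(3.48×10^-4) / [2π(2.17×10^-25)] = 40.8 Hz.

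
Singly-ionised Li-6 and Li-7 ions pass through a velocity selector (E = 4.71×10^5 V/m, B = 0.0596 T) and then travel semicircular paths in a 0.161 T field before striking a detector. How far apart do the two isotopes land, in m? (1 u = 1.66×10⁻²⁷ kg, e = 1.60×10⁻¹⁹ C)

Δd ≈ 1.02 m

Both emerge at v = E/B₁ = 7.90×10^6 m/s.
r = mv/(qB₂), so r₁ = 3.056 m and r₂ = 3.565 m, giving Δr = 0.509 m.
After a semicircle each ion lands a diameter 2r from the entry slit, so the separation is 2Δr = 1.02 m.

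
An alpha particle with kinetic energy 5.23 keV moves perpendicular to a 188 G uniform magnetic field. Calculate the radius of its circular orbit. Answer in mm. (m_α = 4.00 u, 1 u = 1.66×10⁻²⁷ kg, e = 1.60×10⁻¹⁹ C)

Convert the energy: K = 5.23 keV = 8.37×10^-16 J.
v = √(2K/m) = √(2·8.37×10^-16/6.64×10^-27) = 5.02×10^5 m/s.
r = mv/(qB) = (6.64×10^-27)(5.02×10^5) / [(2×1.60×10^-19)(0.0188)] = 0.554 m.

r ≈ 554 mm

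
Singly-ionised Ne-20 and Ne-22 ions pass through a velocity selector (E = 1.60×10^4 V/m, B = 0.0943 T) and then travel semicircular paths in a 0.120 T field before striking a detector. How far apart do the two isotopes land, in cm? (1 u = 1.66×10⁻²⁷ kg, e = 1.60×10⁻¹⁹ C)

Both emerge at v = E/B₁ = 1.70×10^5 m/s.
r = mv/(qB₂), so r₁ = 0.2934 m and r₂ = 0.3227 m, giving Δr = 0.0293 m.
After a semicircle each ion lands a diameter 2r from the entry slit, so the separation is 2Δr = 0.0587 m.

Δd ≈ 5.87 cm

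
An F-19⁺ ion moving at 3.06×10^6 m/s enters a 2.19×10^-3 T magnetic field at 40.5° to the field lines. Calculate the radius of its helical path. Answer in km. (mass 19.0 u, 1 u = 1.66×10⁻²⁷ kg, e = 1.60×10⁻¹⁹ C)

r ≈ 0.179 km

Only the perpendicular component v⊥ = v sin40.5° = 1.99×10^6 m/s is bent by the field.
r = m v⊥ /(qB) = (3.15×10^-26)(1.99×10^6) / [(1×1.60×10^-19)(2.19×10^-3)] = 179 m.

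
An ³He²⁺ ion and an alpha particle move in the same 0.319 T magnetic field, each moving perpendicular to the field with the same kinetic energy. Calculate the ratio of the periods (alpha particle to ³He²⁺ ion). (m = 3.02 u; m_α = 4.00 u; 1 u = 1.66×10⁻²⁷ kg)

ratio ≈ 1.32

T = 2πm/(qB) is independent of speed, so T₂/T₁ = (m₂/q₂)/(m₁/q₁).
T_{alpha particle}/T_{³He²⁺ ion} = (6.64×10^-27/2e) / (5.01×10^-27/2e) = 1.32.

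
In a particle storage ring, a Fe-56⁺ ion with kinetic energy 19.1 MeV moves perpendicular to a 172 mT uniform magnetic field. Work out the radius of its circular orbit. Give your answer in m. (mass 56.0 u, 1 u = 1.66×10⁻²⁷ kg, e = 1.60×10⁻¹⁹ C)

r ≈ 27.4 m

Convert the energy: K = 19.1 MeV = 3.06×10^-12 J.
v = √(2K/m) = √(2·3.06×10^-12/9.30×10^-26) = 8.11×10^6 m/s.
r = mv/(qB) = (9.30×10^-26)(8.11×10^6) / [(1×1.60×10^-19)(0.172)] = 27.4 m.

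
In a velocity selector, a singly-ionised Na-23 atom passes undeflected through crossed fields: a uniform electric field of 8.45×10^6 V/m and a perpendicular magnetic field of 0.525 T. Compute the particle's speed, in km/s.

v ≈ 16100 km/s

For zero net force, qE = qvB, so v = E/B.
v = (8.45×10^6) / (0.525) = 1.61×10^7 m/s.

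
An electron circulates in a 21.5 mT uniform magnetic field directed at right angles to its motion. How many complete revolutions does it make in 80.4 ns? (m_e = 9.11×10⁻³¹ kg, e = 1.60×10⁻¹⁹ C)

T = 2πm/(qB) = 2π(9.11×10^-31) / [(1×1.60×10^-19)(0.0215)] = 1.6639×10^-9 s.
N = t/T = 8.04×10^-8 / 1.6639×10^-9 ≈ 48.32, so 48 complete revolutions.

N = 48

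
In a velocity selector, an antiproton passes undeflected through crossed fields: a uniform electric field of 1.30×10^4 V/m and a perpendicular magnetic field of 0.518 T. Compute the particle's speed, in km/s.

v ≈ 25.1 km/s

For zero net force, qE = qvB, so v = E/B.
v = (1.30×10^4) / (0.518) = 2.51×10^4 m/s.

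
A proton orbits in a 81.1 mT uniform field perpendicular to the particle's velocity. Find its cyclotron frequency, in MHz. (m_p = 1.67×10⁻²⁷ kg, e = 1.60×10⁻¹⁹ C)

f ≈ 1.24 MHz

f = qB/(2πm) = (1×1.60×10^-19)(0.0811) / [2π(1.67×10^-27)] = 1.24×10^6 Hz.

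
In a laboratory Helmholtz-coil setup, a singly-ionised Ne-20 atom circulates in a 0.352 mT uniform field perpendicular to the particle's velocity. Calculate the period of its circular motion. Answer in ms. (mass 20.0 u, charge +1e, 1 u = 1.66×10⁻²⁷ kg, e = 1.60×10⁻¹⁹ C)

The cyclotron period is independent of speed: T = 2πm/(qB).
T = 2π(3.32×10^-26) / [(1×1.60×10^-19)(3.52×10^-4)] = 3.70×10^-3 s.

T ≈ 3.70 ms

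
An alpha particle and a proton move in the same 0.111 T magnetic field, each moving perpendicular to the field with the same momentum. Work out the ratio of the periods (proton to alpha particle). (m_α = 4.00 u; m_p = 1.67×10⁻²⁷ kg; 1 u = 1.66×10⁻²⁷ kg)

T = 2πm/(qB) is independent of speed, so T₂/T₁ = (m₂/q₂)/(m₁/q₁).
T_{proton}/T_{alpha particle} = (1.67×10^-27/1e) / (6.64×10^-27/2e) = 0.503.

ratio ≈ 0.503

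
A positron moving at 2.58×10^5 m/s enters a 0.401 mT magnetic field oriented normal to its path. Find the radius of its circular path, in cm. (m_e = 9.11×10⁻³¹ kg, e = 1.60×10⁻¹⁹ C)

r ≈ 0.366 cm

The magnetic force provides the centripetal force: qvB = mv²/r, so r = mv/(qB).
r = (9.11×10^-31 kg)(2.58×10^5 m/s) / [(1×1.60×10^-19 C)(4.01×10^-4 T)] = 3.66×10^-3 m.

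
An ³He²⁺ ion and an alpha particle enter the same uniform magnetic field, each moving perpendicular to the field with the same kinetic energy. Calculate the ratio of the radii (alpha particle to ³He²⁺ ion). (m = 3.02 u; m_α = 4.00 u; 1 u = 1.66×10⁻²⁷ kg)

r = √(2mK)/(qB) ⇒ at equal K, r ∝ √m/q.
r_{alpha particle}/r_{³He²⁺ ion} = 1.15.

ratio ≈ 1.15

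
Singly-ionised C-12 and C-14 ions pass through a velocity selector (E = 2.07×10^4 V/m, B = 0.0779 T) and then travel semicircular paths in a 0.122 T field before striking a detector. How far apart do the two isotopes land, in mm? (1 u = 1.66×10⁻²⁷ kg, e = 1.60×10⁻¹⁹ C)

Both emerge at v = E/B₁ = 2.66×10^5 m/s.
r = mv/(qB₂), so r₁ = 0.2712 m and r₂ = 0.3164 m, giving Δr = 0.0452 m.
After a semicircle each ion lands a diameter 2r from the entry slit, so the separation is 2Δr = 0.0904 m.

Δd ≈ 90.4 mm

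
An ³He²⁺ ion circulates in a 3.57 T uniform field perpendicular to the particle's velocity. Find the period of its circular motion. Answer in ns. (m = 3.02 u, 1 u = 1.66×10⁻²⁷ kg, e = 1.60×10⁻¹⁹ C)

The cyclotron period is independent of speed: T = 2πm/(qB).
T = 2π(5.01×10^-27) / [(2×1.60×10^-19)(3.57)] = 2.76×10^-8 s.

T ≈ 27.6 ns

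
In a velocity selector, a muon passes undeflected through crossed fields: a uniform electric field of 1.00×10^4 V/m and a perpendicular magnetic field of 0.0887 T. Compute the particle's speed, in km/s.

For zero net force, qE = qvB, so v = E/B.
v = (1.00×10^4) / (0.0887) = 1.13×10^5 m/s.

v ≈ 113 km/s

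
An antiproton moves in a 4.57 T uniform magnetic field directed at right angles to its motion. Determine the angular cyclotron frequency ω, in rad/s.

ω ≈ 4.38×10^8 rad/s

ω = qB/m = (1×1.60×10^-19)(4.57) / (1.67×10^-27) = 4.38×10^8 rad/s.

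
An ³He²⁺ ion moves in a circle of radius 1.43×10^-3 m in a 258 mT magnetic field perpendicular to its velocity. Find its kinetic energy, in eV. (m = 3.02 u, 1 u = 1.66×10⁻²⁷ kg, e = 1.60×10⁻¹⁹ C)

K ≈ 8.69 eV

v = qBr/m = (2×1.60×10^-19)(0.258)(1.43×10^-3) / (5.01×10^-27) = 2.35×10^4 m/s.
K = ½mv² = 0.5·(5.01×10^-27)·(2.35×10^4)² = 1.39×10^-18 J = 8.69 eV.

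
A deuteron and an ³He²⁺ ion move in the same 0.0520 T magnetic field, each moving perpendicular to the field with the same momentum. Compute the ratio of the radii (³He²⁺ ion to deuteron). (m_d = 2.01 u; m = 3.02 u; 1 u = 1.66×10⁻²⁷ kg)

ratio ≈ 0.500

r = p/(qB) ⇒ at equal p, r ∝ 1/q.
r_{³He²⁺ ion}/r_{deuteron} = 0.500.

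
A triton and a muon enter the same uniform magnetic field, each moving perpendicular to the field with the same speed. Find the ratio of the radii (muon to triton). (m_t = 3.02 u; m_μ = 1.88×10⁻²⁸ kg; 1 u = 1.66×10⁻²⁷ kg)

r = mv/(qB) ⇒ at equal v, r ∝ m/q.
r_{muon}/r_{triton} = 0.0375.

ratio ≈ 0.0375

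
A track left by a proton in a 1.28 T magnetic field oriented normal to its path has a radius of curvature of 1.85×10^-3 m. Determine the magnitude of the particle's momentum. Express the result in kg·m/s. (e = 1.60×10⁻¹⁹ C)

p ≈ 3.79×10^-22 kg·m/s

Since qvB = mv²/r, the momentum p = mv = qBr.
p = (1×1.60×10^-19)(1.28)(1.85×10^-3) = 3.79×10^-22 kg·m/s.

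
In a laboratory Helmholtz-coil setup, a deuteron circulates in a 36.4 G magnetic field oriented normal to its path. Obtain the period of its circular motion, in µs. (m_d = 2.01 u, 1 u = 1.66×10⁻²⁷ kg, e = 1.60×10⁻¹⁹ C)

The cyclotron period is independent of speed: T = 2πm/(qB).
T = 2π(3.34×10^-27) / [(1×1.60×10^-19)(3.64×10^-3)] = 3.60×10^-5 s.

T ≈ 36.0 µs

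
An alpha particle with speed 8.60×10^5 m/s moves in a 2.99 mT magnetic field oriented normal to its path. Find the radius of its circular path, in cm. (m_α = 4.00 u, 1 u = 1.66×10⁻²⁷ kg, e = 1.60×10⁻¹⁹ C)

r ≈ 597 cm

The magnetic force provides the centripetal force: qvB = mv²/r, so r = mv/(qB).
r = (6.64×10^-27 kg)(8.60×10^5 m/s) / [(2×1.60×10^-19 C)(2.99×10^-3 T)] = 5.97 m.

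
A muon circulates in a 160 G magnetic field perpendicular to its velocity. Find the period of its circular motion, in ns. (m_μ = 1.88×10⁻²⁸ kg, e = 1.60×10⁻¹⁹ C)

The cyclotron period is independent of speed: T = 2πm/(qB).
T = 2π(1.88×10^-28) / [(1×1.60×10^-19)(0.0160)] = 4.61×10^-7 s.

T ≈ 461 ns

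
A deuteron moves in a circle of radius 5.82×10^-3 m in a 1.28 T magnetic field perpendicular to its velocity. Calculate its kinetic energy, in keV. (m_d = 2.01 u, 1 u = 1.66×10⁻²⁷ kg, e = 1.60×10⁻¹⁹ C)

v = qBr/m = (1×1.60×10^-19)(1.28)(5.82×10^-3) / (3.34×10^-27) = 3.57×10^5 m/s.
K = ½mv² = 0.5·(3.34×10^-27)·(3.57×10^5)² = 2.13×10^-16 J = 1.33 keV.

K ≈ 1.33 keV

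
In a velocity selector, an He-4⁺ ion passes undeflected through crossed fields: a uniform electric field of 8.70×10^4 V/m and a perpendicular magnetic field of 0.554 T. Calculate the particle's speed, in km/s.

v ≈ 157 km/s

For zero net force, qE = qvB, so v = E/B.
v = (8.70×10^4) / (0.554) = 1.57×10^5 m/s.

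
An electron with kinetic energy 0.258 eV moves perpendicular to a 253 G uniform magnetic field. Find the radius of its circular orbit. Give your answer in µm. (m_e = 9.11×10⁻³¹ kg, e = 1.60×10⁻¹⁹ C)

Convert the energy: K = 0.258 eV = 4.13×10^-20 J.
v = √(2K/m) = √(2·4.13×10^-20/9.11×10^-31) = 3.01×10^5 m/s.
r = mv/(qB) = (9.11×10^-31)(3.01×10^5) / [(1×1.60×10^-19)(0.0253)] = 6.77×10^-5 m.

r ≈ 67.7 µm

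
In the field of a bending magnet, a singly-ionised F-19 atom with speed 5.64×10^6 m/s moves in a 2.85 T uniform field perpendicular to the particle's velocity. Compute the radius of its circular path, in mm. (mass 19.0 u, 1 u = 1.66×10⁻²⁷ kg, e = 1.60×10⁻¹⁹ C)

The magnetic force provides the centripetal force: qvB = mv²/r, so r = mv/(qB).
r = (3.15×10^-26 kg)(5.64×10^6 m/s) / [(1×1.60×10^-19 C)(2.85 T)] = 0.390 m.

r ≈ 390 mm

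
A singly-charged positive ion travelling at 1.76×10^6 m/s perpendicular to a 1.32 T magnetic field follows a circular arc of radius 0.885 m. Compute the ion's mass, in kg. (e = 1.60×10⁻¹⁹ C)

qvB = mv²/r ⇒ m = qBr/v.
m = (1×1.60×10^-19)(1.32)(0.885) / (1.76×10^6) = 1.06×10^-25 kg.

m ≈ 1.06×10^-25 kg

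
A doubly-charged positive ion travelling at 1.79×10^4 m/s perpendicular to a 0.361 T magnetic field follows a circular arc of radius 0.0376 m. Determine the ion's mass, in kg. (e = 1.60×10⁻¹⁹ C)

qvB = mv²/r ⇒ m = qBr/v.
m = (2×1.60×10^-19)(0.361)(0.0376) / (1.79×10^4) = 2.43×10^-25 kg.

m ≈ 2.43×10^-25 kg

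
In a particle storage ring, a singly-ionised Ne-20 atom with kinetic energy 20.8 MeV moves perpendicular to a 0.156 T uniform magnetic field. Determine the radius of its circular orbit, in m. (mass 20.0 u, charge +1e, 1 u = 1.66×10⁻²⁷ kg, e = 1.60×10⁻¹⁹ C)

r ≈ 18.8 m

Convert the energy: K = 20.8 MeV = 3.33×10^-12 J.
v = √(2K/m) = √(2·3.33×10^-12/3.32×10^-26) = 1.42×10^7 m/s.
r = mv/(qB) = (3.32×10^-26)(1.42×10^7) / [(1×1.60×10^-19)(0.156)] = 18.8 m.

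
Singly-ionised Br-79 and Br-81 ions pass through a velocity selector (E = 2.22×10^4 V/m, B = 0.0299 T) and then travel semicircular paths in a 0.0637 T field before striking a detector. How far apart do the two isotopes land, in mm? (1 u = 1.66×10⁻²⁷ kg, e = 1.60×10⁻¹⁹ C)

Δd ≈ 484 mm

Both emerge at v = E/B₁ = 7.42×10^5 m/s.
r = mv/(qB₂), so r₁ = 9.553 m and r₂ = 9.795 m, giving Δr = 0.242 m.
After a semicircle each ion lands a diameter 2r from the entry slit, so the separation is 2Δr = 0.484 m.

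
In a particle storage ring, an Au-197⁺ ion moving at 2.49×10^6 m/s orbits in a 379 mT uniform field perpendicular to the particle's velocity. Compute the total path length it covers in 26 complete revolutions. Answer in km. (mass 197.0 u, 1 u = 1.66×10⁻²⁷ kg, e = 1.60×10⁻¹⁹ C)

r = mv/(qB) = 13.4 m, so one revolution covers 2πr = 84.4 m.
In 26 revolutions: L = 26·2πr = 2190 m.

L ≈ 2.19 km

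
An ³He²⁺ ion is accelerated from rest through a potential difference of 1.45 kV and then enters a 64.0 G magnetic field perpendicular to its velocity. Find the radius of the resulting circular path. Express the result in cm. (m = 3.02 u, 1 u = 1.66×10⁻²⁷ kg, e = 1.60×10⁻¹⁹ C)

The kinetic energy gained is K = qV = (2×1.60×10^-19)(1450) = 4.64×10^-16 J.
v = √(2K/m) = 4.30×10^5 m/s.
r = mv/(qB) = (5.01×10^-27)(4.30×10^5) / [(2×1.60×10^-19)(6.40×10^-3)] = 1.05 m.

r ≈ 105 cm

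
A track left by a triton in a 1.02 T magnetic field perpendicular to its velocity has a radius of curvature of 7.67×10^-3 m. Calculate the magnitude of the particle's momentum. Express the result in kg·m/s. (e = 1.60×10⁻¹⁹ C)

p ≈ 1.25×10^-21 kg·m/s

Since qvB = mv²/r, the momentum p = mv = qBr.
p = (1×1.60×10^-19)(1.02)(7.67×10^-3) = 1.25×10^-21 kg·m/s.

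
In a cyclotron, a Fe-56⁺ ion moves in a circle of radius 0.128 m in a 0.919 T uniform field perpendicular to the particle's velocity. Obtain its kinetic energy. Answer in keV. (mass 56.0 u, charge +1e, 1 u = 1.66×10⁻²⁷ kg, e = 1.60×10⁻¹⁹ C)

v = qBr/m = (1×1.60×10^-19)(0.919)(0.128) / (9.30×10^-26) = 2.02×10^5 m/s.
K = ½mv² = 0.5·(9.30×10^-26)·(2.02×10^5)² = 1.91×10^-15 J = 11.9 keV.

K ≈ 11.9 keV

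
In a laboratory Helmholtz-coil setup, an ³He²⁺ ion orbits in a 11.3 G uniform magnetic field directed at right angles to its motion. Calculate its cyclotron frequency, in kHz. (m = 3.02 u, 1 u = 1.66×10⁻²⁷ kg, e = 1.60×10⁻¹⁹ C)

f ≈ 11.5 kHz

f = qB/(2πm) = (2×1.60×10^-19)(1.13×10^-3) / [2π(5.01×10^-27)] = 1.15×10^4 Hz.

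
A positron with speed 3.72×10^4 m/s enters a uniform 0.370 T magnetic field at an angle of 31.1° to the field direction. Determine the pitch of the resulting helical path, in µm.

The velocity component along B is v∥ = v cos31.1° = 3.19×10^4 m/s.
The cyclotron period T = 2πm/(qB) = 9.67×10^-11 s is set by m, q, B alone.
Pitch = v∥·T = (3.19×10^4)(9.67×10^-11) = 3.08×10^-6 m.

pitch ≈ 3.08 µm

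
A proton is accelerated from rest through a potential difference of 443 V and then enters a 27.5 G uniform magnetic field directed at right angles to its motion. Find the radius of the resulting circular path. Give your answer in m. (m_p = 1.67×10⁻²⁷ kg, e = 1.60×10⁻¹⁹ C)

The kinetic energy gained is K = qV = (1×1.60×10^-19)(443) = 7.09×10^-17 J.
v = √(2K/m) = 2.91×10^5 m/s.
r = mv/(qB) = (1.67×10^-27)(2.91×10^5) / [(1×1.60×10^-19)(2.75×10^-3)] = 1.11 m.

r ≈ 1.11 m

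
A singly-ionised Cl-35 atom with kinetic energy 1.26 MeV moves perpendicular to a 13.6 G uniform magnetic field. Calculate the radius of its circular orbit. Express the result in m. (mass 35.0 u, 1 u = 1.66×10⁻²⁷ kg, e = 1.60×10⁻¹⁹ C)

r ≈ 703 m

Convert the energy: K = 1.26 MeV = 2.02×10^-13 J.
v = √(2K/m) = √(2·2.02×10^-13/5.81×10^-26) = 2.63×10^6 m/s.
r = mv/(qB) = (5.81×10^-26)(2.63×10^6) / [(1×1.60×10^-19)(1.36×10^-3)] = 703 m.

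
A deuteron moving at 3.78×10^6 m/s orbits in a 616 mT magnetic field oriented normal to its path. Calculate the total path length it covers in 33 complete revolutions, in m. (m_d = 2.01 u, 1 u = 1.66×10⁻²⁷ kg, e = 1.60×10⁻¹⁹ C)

r = mv/(qB) = 0.128 m, so one revolution covers 2πr = 0.804 m.
In 33 revolutions: L = 33·2πr = 26.5 m.

L ≈ 26.5 m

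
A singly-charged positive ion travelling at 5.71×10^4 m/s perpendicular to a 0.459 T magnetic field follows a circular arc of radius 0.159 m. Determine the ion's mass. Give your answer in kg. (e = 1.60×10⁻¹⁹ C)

m ≈ 2.05×10^-25 kg

qvB = mv²/r ⇒ m = qBr/v.
m = (1×1.60×10^-19)(0.459)(0.159) / (5.71×10^4) = 2.05×10^-25 kg.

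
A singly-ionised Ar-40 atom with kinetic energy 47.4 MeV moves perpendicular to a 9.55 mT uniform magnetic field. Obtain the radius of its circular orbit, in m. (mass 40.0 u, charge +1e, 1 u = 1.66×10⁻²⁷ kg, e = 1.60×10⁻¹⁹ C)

r ≈ 657 m

Convert the energy: K = 47.4 MeV = 7.58×10^-12 J.
v = √(2K/m) = √(2·7.58×10^-12/6.64×10^-26) = 1.51×10^7 m/s.
r = mv/(qB) = (6.64×10^-26)(1.51×10^7) / [(1×1.60×10^-19)(9.55×10^-3)] = 657 m.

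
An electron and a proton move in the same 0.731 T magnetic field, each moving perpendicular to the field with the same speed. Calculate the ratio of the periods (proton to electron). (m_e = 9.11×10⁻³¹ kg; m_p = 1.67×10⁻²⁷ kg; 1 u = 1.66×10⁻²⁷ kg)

T = 2πm/(qB) is independent of speed, so T₂/T₁ = (m₂/q₂)/(m₁/q₁).
T_{proton}/T_{electron} = (1.67×10^-27/1e) / (9.11×10^-31/1e) = 1830.

ratio ≈ 1830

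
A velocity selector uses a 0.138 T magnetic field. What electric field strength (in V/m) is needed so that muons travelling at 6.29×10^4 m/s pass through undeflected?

E ≈ 8680 V/m

qE = qvB ⇒ E = vB = (6.29×10^4)(0.138) = 8680 V/m.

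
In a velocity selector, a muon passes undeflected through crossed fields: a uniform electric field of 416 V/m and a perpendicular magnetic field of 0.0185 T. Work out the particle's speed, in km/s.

For zero net force, qE = qvB, so v = E/B.
v = (416) / (0.0185) = 2.25×10^4 m/s.

v ≈ 22.5 km/s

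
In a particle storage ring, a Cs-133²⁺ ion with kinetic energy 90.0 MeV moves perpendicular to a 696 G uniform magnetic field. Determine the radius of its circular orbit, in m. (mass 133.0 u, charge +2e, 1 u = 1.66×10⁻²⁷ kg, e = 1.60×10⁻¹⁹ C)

r ≈ 113 m

Convert the energy: K = 90.0 MeV = 1.44×10^-11 J.
v = √(2K/m) = √(2·1.44×10^-11/2.21×10^-25) = 1.14×10^7 m/s.
r = mv/(qB) = (2.21×10^-25)(1.14×10^7) / [(2×1.60×10^-19)(0.0696)] = 113 m.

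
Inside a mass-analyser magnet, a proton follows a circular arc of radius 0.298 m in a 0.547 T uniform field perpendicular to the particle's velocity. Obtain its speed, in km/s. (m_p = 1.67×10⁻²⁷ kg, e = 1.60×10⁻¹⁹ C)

v ≈ 15600 km/s

From qvB = mv²/r, v = qBr/m.
v = (1×1.60×10^-19)(0.547)(0.298) / (1.67×10^-27) = 1.56×10^7 m/s.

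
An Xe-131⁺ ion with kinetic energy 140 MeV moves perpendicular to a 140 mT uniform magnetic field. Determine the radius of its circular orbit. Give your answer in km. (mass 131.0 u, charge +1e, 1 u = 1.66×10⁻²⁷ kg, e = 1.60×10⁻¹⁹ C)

Convert the energy: K = 140 MeV = 2.24×10^-11 J.
v = √(2K/m) = √(2·2.24×10^-11/2.17×10^-25) = 1.44×10^7 m/s.
r = mv/(qB) = (2.17×10^-25)(1.44×10^7) / [(1×1.60×10^-19)(0.140)] = 139 m.

r ≈ 0.139 km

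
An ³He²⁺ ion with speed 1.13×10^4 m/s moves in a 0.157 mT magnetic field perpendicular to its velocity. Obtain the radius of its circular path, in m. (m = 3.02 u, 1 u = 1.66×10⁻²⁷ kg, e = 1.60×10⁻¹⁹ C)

r ≈ 1.13 m

The magnetic force provides the centripetal force: qvB = mv²/r, so r = mv/(qB).
r = (5.01×10^-27 kg)(1.13×10^4 m/s) / [(2×1.60×10^-19 C)(1.57×10^-4 T)] = 1.13 m.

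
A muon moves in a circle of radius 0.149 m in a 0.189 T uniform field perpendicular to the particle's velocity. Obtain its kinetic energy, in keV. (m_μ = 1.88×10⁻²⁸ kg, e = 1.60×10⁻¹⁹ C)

v = qBr/m = (1×1.60×10^-19)(0.189)(0.149) / (1.88×10^-28) = 2.40×10^7 m/s.
K = ½mv² = 0.5·(1.88×10^-28)·(2.40×10^7)² = 5.40×10^-14 J = 337 keV.

K ≈ 337 keV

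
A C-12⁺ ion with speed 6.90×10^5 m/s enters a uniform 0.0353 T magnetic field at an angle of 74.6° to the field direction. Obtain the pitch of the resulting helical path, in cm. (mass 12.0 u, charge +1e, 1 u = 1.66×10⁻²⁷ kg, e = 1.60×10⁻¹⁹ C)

pitch ≈ 406 cm

The velocity component along B is v∥ = v cos74.6° = 1.83×10^5 m/s.
The cyclotron period T = 2πm/(qB) = 2.22×10^-5 s is set by m, q, B alone.
Pitch = v∥·T = (1.83×10^5)(2.22×10^-5) = 4.06 m.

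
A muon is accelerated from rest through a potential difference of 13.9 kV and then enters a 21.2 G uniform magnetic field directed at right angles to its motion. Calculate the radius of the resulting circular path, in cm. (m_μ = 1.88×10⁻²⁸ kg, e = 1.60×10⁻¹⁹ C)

r ≈ 270 cm

The kinetic energy gained is K = qV = (1×1.60×10^-19)(1.39×10^4) = 2.22×10^-15 J.
v = √(2K/m) = 4.86×10^6 m/s.
r = mv/(qB) = (1.88×10^-28)(4.86×10^6) / [(1×1.60×10^-19)(2.12×10^-3)] = 2.70 m.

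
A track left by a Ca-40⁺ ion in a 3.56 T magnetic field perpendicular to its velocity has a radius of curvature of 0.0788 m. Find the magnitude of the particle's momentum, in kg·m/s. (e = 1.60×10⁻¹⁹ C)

Since qvB = mv²/r, the momentum p = mv = qBr.
p = (1×1.60×10^-19)(3.56)(0.0788) = 4.49×10^-20 kg·m/s.

p ≈ 4.49×10^-20 kg·m/s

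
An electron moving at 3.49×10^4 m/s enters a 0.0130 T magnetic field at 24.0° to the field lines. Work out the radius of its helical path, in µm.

Only the perpendicular component v⊥ = v sin24.0° = 1.42×10^4 m/s is bent by the field.
r = m v⊥ /(qB) = (9.11×10^-31)(1.42×10^4) / [(1×1.60×10^-19)(0.0130)] = 6.22×10^-6 m.

r ≈ 6.22 µm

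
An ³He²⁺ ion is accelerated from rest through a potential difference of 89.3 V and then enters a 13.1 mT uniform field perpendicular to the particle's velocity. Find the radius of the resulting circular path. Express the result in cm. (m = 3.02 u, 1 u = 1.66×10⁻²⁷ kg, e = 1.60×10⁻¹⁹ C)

The kinetic energy gained is K = qV = (2×1.60×10^-19)(89.3) = 2.86×10^-17 J.
v = √(2K/m) = 1.07×10^5 m/s.
r = mv/(qB) = (5.01×10^-27)(1.07×10^5) / [(2×1.60×10^-19)(0.0131)] = 0.128 m.

r ≈ 12.8 cm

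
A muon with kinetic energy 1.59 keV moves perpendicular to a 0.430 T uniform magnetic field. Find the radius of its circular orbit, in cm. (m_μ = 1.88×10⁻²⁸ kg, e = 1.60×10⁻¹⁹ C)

Convert the energy: K = 1.59 keV = 2.54×10^-16 J.
v = √(2K/m) = √(2·2.54×10^-16/1.88×10^-28) = 1.65×10^6 m/s.
r = mv/(qB) = (1.88×10^-28)(1.65×10^6) / [(1×1.60×10^-19)(0.430)] = 4.50×10^-3 m.

r ≈ 0.450 cm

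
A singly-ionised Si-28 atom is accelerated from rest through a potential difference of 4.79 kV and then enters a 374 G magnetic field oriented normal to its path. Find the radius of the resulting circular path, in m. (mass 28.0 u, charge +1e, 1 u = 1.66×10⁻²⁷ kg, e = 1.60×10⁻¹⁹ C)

The kinetic energy gained is K = qV = (1×1.60×10^-19)(4790) = 7.66×10^-16 J.
v = √(2K/m) = 1.82×10^5 m/s.
r = mv/(qB) = (4.65×10^-26)(1.82×10^5) / [(1×1.60×10^-19)(0.0374)] = 1.41 m.

r ≈ 1.41 m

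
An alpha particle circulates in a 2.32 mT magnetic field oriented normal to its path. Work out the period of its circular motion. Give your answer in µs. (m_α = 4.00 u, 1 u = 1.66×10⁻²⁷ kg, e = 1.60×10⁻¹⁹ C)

The cyclotron period is independent of speed: T = 2πm/(qB).
T = 2π(6.64×10^-27) / [(2×1.60×10^-19)(2.32×10^-3)] = 5.62×10^-5 s.

T ≈ 56.2 µs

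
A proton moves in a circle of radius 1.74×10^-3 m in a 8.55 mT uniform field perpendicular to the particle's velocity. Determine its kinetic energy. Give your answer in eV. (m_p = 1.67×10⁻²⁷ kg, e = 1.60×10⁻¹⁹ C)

K ≈ 0.0106 eV

v = qBr/m = (1×1.60×10^-19)(8.55×10^-3)(1.74×10^-3) / (1.67×10^-27) = 1430 m/s.
K = ½mv² = 0.5·(1.67×10^-27)·(1430)² = 1.70×10^-21 J = 0.0106 eV.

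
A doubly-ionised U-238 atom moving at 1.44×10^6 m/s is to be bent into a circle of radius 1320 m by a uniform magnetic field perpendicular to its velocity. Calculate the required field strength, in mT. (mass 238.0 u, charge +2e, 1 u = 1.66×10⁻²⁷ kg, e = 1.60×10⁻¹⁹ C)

qvB = mv²/r gives B = mv/(qr).
B = (3.95×10^-25)(1.44×10^6) / [(2×1.60×10^-19)(1320)] = 1.35×10^-3 T.

B ≈ 1.35 mT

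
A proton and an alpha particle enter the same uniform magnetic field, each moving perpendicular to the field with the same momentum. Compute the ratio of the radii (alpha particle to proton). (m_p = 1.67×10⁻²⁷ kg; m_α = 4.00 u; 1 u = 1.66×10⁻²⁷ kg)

r = p/(qB) ⇒ at equal p, r ∝ 1/q.
r_{alpha particle}/r_{proton} = 0.500.

ratio ≈ 0.500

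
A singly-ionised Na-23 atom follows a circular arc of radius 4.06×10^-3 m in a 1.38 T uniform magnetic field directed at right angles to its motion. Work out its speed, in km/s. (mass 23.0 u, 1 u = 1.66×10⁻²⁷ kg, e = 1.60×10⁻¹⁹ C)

From qvB = mv²/r, v = qBr/m.
v = (1×1.60×10^-19)(1.38)(4.06×10^-3) / (3.82×10^-26) = 2.35×10^4 m/s.

v ≈ 23.5 km/s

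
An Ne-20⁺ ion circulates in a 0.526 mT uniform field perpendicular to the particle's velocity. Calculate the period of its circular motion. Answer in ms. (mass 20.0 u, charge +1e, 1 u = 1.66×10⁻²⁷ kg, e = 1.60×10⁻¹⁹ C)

T ≈ 2.48 ms

The cyclotron period is independent of speed: T = 2πm/(qB).
T = 2π(3.32×10^-26) / [(1×1.60×10^-19)(5.26×10^-4)] = 2.48×10^-3 s.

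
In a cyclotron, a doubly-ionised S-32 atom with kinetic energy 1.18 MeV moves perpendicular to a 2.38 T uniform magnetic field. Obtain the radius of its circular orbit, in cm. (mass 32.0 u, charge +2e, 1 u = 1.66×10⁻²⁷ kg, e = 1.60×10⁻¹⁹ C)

r ≈ 18.6 cm

Convert the energy: K = 1.18 MeV = 1.89×10^-13 J.
v = √(2K/m) = √(2·1.89×10^-13/5.31×10^-26) = 2.67×10^6 m/s.
r = mv/(qB) = (5.31×10^-26)(2.67×10^6) / [(2×1.60×10^-19)(2.38)] = 0.186 m.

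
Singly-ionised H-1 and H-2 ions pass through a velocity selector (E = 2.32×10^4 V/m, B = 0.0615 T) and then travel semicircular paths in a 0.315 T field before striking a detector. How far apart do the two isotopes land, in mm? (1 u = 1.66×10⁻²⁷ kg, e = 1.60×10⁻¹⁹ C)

Δd ≈ 24.8 mm

Both emerge at v = E/B₁ = 3.77×10^5 m/s.
r = mv/(qB₂), so r₁ = 0.0124 m and r₂ = 0.0248 m, giving Δr = 0.0124 m.
After a semicircle each ion lands a diameter 2r from the entry slit, so the separation is 2Δr = 0.0248 m.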